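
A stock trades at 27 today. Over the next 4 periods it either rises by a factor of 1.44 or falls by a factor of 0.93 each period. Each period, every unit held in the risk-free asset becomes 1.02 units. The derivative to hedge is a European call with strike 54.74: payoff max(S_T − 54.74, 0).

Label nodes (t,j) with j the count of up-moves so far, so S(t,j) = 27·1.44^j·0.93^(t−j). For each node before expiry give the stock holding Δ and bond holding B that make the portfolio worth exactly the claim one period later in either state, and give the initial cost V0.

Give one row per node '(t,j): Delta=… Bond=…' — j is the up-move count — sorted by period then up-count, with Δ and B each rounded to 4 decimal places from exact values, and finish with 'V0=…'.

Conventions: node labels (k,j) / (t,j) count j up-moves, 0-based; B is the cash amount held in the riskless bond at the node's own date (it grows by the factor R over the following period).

(0,0): Delta=0.1220 Bond=-2.9011
(1,0): Delta=0.0473 Bond=-1.0830
(1,1): Delta=0.3472 Bond=-11.7143
(2,0): Delta=0.0000 Bond=0.0000
(2,1): Delta=0.1899 Bond=-6.2597
(2,2): Delta=0.8214 Bond=-38.4968
(3,0): Delta=0.0000 Bond=0.0000
(3,1): Delta=0.0000 Bond=0.0000
(3,2): Delta=0.7621 Bond=-36.1811
(3,3): Delta=1.0000 Bond=-53.6667
V0=0.3934

Risk-neutral probability p* = (R−d)/(u−d) = (1.02−0.93)/(1.44−0.93) = 0.1765.
Terminal payoffs: V(4,0)=0.0000, V(4,1)=0.0000, V(4,2)=0.0000, V(4,3)=20.2381, V(4,4)=61.3551
Node (3,0) S=21.7176: V=(p*·0.0000+(1−p*)·0.0000)/1.02=0.0000; Δ=(0.0000−0.0000)/(31.2734−20.1974)=0.0000; B=V−Δ·S=0.0000
Node (3,1) S=33.6273: V=(p*·0.0000+(1−p*)·0.0000)/1.02=0.0000; Δ=(0.0000−0.0000)/(48.4233−31.2734)=0.0000; B=V−Δ·S=0.0000
Node (3,2) S=52.0681: V=(p*·20.2381+(1−p*)·0.0000)/1.02=3.5014; Δ=(20.2381−0.0000)/(74.9781−48.4233)=0.7621; B=V−Δ·S=-36.1811
Node (3,3) S=80.6216: V=(p*·61.3551+(1−p*)·20.2381)/1.02=26.9549; Δ=(61.3551−20.2381)/(116.0951−74.9781)=1.0000; B=V−Δ·S=-53.6667
Node (2,0) S=23.3523: V=(p*·0.0000+(1−p*)·0.0000)/1.02=0.0000; Δ=(0.0000−0.0000)/(33.6273−21.7176)=0.0000; B=V−Δ·S=0.0000
Node (2,1) S=36.1584: V=(p*·3.5014+(1−p*)·0.0000)/1.02=0.6058; Δ=(3.5014−0.0000)/(52.0681−33.6273)=0.1899; B=V−Δ·S=-6.2597
Node (2,2) S=55.9872: V=(p*·26.9549+(1−p*)·3.5014)/1.02=7.4904; Δ=(26.9549−3.5014)/(80.6216−52.0681)=0.8214; B=V−Δ·S=-38.4968
Node (1,0) S=25.1100: V=(p*·0.6058+(1−p*)·0.0000)/1.02=0.1048; Δ=(0.6058−0.0000)/(36.1584−23.3523)=0.0473; B=V−Δ·S=-1.0830
Node (1,1) S=38.8800: V=(p*·7.4904+(1−p*)·0.6058)/1.02=1.7850; Δ=(7.4904−0.6058)/(55.9872−36.1584)=0.3472; B=V−Δ·S=-11.7143
Node (0,0) S=27.0000: V=(p*·1.7850+(1−p*)·0.1048)/1.02=0.3934; Δ=(1.7850−0.1048)/(38.8800−25.1100)=0.1220; B=V−Δ·S=-2.9011
Check: Δ(0,0)·S0 + B(0,0) = 0.3934 = V0.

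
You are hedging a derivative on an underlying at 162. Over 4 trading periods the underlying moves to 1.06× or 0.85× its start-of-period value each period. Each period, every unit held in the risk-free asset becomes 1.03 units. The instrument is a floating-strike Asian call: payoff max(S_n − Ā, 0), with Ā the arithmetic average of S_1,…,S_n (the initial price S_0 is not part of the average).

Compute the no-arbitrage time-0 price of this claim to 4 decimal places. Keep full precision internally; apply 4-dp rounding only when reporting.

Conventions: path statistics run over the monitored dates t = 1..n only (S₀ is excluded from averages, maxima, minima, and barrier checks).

price = 9.5339

Under the martingale measure an up-move has probability p* = 0.8571; value the claim as the probability-weighted average of per-path payoffs, discounted 4 periods at R = 1.03.
Enumerate all 2^4 = 16 price paths (U = up ×1.06, D = down ×0.85); each path with k up-moves has probability p*^k·(1−p*)^(4−k).
DDDD: Ā=109.6996, payoff=0.0000, prob=0.000416
UDDD: Ā=136.8018, payoff=0.0000, prob=0.002499
DUDD: Ā=128.2968, payoff=0.0000, prob=0.002499
UUDD: Ā=159.9937, payoff=0.0000, prob=0.014994
DDUD: Ā=121.0676, payoff=0.0000, prob=0.002499
UDUD: Ā=150.9784, payoff=0.0000, prob=0.014994
DUUD: Ā=142.4734, payoff=0.0000, prob=0.014994
UUUD: Ā=177.6727, payoff=0.0000, prob=0.089963
DDDU: Ā=114.9227, payoff=0.0000, prob=0.002499
UDDU: Ā=143.3154, payoff=0.0000, prob=0.014994
DUDU: Ā=134.8104, payoff=0.0000, prob=0.014994
UUDU: Ā=168.1165, payoff=0.0000, prob=0.089963
DDUU: Ā=127.5811, payoff=3.9306, prob=0.014994
UDUU: Ā=159.1012, payoff=4.9017, prob=0.089963
DUUU: Ā=150.5962, payoff=13.4067, prob=0.089963
UUUU: Ā=187.8023, payoff=16.7190, prob=0.539775
Price = Σ prob·payoff / R^4 = 10.730515 / 1.125509 = 9.5339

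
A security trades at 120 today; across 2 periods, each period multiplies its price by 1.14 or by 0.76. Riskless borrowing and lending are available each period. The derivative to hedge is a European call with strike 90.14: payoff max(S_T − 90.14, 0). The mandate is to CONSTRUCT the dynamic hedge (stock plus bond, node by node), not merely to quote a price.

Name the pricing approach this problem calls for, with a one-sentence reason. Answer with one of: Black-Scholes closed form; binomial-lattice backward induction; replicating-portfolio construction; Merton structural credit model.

framework: replicating-portfolio construction

Key observation: the deliverable is the dynamic trading strategy on the 2-step tree (spot 120, moves 1.14 and 0.76), so the valuation must go through the node-by-node replicating-portfolio solve.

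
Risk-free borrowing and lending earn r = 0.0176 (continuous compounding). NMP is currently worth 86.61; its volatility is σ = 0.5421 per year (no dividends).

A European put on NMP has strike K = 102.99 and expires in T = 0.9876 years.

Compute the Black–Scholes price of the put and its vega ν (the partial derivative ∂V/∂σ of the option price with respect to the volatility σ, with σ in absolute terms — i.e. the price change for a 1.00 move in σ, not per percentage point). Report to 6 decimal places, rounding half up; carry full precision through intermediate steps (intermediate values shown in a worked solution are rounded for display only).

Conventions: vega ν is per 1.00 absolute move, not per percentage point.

σ√T = 0.5421·√0.9876 = 0.538728
d₁ = (ln(S/K) + (r+σ²/2)T) / (σ√T) = (ln(86.61/102.99) + (0.0176+0.5421²/2)·0.9876) / 0.538728 = (-0.173217 + 0.162496) / 0.538728 = -0.019900
d₂ = d₁ − σ√T = -0.019900 − 0.538728 = -0.558628
e^{−rT} = 0.982768
N(−d₁) = 0.507938,  N(−d₂) = 0.711792
Put price V = K·e^{−rT}·N(−d₂) − S·N(−d₁) = 72.044289 − 43.992545 = 28.051744
φ(d₁) = (1/√(2π))·e^{−d₁²/2} = 0.398863
ν = S·φ(d₁)·√T = 34.330700

price = 28.051744
ν = 34.330700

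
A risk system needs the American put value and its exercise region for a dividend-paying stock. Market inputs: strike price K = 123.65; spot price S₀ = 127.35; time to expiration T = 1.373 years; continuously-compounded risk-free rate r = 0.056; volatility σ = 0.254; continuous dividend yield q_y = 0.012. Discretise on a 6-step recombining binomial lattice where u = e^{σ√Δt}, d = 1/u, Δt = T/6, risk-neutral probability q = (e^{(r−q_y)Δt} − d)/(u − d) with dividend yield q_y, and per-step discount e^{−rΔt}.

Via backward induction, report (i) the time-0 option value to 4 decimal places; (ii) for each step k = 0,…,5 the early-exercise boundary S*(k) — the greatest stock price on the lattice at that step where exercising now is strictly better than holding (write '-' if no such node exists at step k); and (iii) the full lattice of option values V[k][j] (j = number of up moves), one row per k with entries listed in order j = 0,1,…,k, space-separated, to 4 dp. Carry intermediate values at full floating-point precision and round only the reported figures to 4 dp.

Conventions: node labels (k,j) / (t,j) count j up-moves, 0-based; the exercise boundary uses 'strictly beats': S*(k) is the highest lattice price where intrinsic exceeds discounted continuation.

params: Δt=0.22883 u=1.12919 d=0.88559 q=0.51120 e^(-rΔt)=0.98727
t_6 payoffs: 62.2192 45.3208 23.7740 0.0000 0.0000 0.0000 0.0000
t_5: node(5,0) S=69.3673 payoff=54.2827 vs cont=52.8985 → 54.2827 [stop]  node(5,1) S=88.4489 payoff=35.2011 vs cont=33.8692 → 35.2011 [stop]  node(5,2) S=112.7795 payoff=10.8705 vs cont=11.4727 → 11.4727 [wait]  node(5,3) S=143.8030 payoff=0.0000 vs cont=0.0000 → 0.0000 [wait]  node(5,4) S=183.3604 payoff=0.0000 vs cont=0.0000 → 0.0000 [wait]  node(5,5) S=233.7993 payoff=0.0000 vs cont=0.0000 → 0.0000 [wait]  ⇒ S*(5)=88.4489
t_4: node(4,0) S=78.3292 payoff=45.3208 vs cont=43.9612 → 45.3208 [stop]  node(4,1) S=99.8760 payoff=23.7740 vs cont=22.7774 → 23.7740 [stop]  node(4,2) S=127.3500 payoff=0.0000 vs cont=5.5364 → 5.5364 [wait]  node(4,3) S=162.3815 payoff=0.0000 vs cont=0.0000 → 0.0000 [wait]  node(4,4) S=207.0496 payoff=0.0000 vs cont=0.0000 → 0.0000 [wait]  ⇒ S*(4)=99.8760
t_3: node(3,0) S=88.4489 payoff=35.2011 vs cont=33.8692 → 35.2011 [stop]  node(3,1) S=112.7795 payoff=10.8705 vs cont=14.2669 → 14.2669 [wait]  node(3,2) S=143.8030 payoff=0.0000 vs cont=2.6718 → 2.6718 [wait]  node(3,3) S=183.3604 payoff=0.0000 vs cont=0.0000 → 0.0000 [wait]  ⇒ S*(3)=88.4489
t_2: node(2,0) S=99.8760 payoff=23.7740 vs cont=24.1876 → 24.1876 [wait]  node(2,1) S=127.3500 payoff=0.0000 vs cont=8.2333 → 8.2333 [wait]  node(2,2) S=162.3815 payoff=0.0000 vs cont=1.2893 → 1.2893 [wait]  ⇒ S*(2)=-
t_1: node(1,0) S=112.7795 payoff=10.8705 vs cont=15.8276 → 15.8276 [wait]  node(1,1) S=143.8030 payoff=0.0000 vs cont=4.6239 → 4.6239 [wait]  ⇒ S*(1)=-
t_0: node(0,0) S=127.3500 payoff=0.0000 vs cont=9.9716 → 9.9716 [wait]  ⇒ S*(0)=-

price = 9.9716
boundary = - - - 88.4489 99.8760 88.4489
tree:
9.9716
15.8276 4.6239
24.1876 8.2333 1.2893
35.2011 14.2669 2.6718 0.0000
45.3208 23.7740 5.5364 0.0000 0.0000
54.2827 35.2011 11.4727 0.0000 0.0000 0.0000
62.2192 45.3208 23.7740 0.0000 0.0000 0.0000 0.0000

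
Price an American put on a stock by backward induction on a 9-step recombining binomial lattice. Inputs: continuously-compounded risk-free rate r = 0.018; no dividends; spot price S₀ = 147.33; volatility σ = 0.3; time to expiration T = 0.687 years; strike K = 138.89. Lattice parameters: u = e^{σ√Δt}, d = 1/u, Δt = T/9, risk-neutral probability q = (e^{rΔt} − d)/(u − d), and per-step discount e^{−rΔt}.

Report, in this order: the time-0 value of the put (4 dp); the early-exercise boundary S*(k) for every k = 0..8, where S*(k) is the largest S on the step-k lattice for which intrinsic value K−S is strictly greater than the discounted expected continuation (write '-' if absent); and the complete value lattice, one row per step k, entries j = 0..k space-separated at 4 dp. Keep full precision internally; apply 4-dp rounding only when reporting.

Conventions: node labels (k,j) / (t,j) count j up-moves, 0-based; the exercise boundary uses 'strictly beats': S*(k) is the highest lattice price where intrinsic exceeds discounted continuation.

price = 9.7292
boundary = - - - - - 97.3437 105.7558 114.8950 124.8239
tree:
9.7292
13.8436 5.4324
19.1725 8.2822 2.4527
25.7394 12.3249 4.0569 0.7737
33.3521 17.8114 6.5935 1.4024 0.1151
41.5463 24.8342 10.4809 2.5267 0.2248 0.0000
49.2894 33.1342 16.1813 4.5195 0.4394 0.0000 0.0000
56.4165 41.5463 23.9950 8.0149 0.8587 0.0000 0.0000 0.0000
62.9767 49.2894 33.1342 14.0661 1.6780 0.0000 0.0000 0.0000 0.0000
69.0151 56.4165 41.5463 23.9950 3.2791 0.0000 0.0000 0.0000 0.0000 0.0000

Δt=0.07633, u=1.08642, d=0.92046, q=0.48758, disc=e^(-rΔt)=0.99863
k=9 terminal: V=max(K-S,0) → 69.0151 56.4165 41.5463 23.9950 3.2791 0.0000 0.0000 0.0000 0.0000 0.0000
k=8: j=0 S=75.9133 intr=62.9767 cont=62.7860 V=62.9767[EX]; j=1 S=89.6006 intr=49.2894 cont=49.0987 V=49.2894[EX]; j=2 S=105.7558 intr=33.1342 cont=32.9434 V=33.1342[EX]; j=3 S=124.8239 intr=14.0661 cont=13.8754 V=14.0661[EX]; j=4 S=147.3300 intr=0.0000 cont=1.6780 V=1.6780[hold]; j=5 S=173.8940 intr=0.0000 cont=0.0000 V=0.0000[hold]; j=6 S=205.2476 intr=0.0000 cont=0.0000 V=0.0000[hold]; j=7 S=242.2542 intr=0.0000 cont=0.0000 V=0.0000[hold]; j=8 S=285.9333 intr=0.0000 cont=0.0000 V=0.0000[hold]  S*(8)=124.8239
k=7: j=0 S=82.4735 intr=56.4165 cont=56.2258 V=56.4165[EX]; j=1 S=97.3437 intr=41.5463 cont=41.3556 V=41.5463[EX]; j=2 S=114.8950 intr=23.9950 cont=23.8043 V=23.9950[EX]; j=3 S=135.6109 intr=3.2791 cont=8.0149 V=8.0149[hold]; j=4 S=160.0619 intr=0.0000 cont=0.8587 V=0.8587[hold]; j=5 S=188.9215 intr=0.0000 cont=0.0000 V=0.0000[hold]; j=6 S=222.9845 intr=0.0000 cont=0.0000 V=0.0000[hold]; j=7 S=263.1892 intr=0.0000 cont=0.0000 V=0.0000[hold]  S*(7)=114.8950
k=6: j=0 S=89.6006 intr=49.2894 cont=49.0987 V=49.2894[EX]; j=1 S=105.7558 intr=33.1342 cont=32.9434 V=33.1342[EX]; j=2 S=124.8239 intr=14.0661 cont=16.1813 V=16.1813[hold]; j=3 S=147.3300 intr=0.0000 cont=4.5195 V=4.5195[hold]; j=4 S=173.8940 intr=0.0000 cont=0.4394 V=0.4394[hold]; j=5 S=205.2476 intr=0.0000 cont=0.0000 V=0.0000[hold]; j=6 S=242.2542 intr=0.0000 cont=0.0000 V=0.0000[hold]  S*(6)=105.7558
k=5: j=0 S=97.3437 intr=41.5463 cont=41.3556 V=41.5463[EX]; j=1 S=114.8950 intr=23.9950 cont=24.8342 V=24.8342[hold]; j=2 S=135.6109 intr=3.2791 cont=10.4809 V=10.4809[hold]; j=3 S=160.0619 intr=0.0000 cont=2.5267 V=2.5267[hold]; j=4 S=188.9215 intr=0.0000 cont=0.2248 V=0.2248[hold]; j=5 S=222.9845 intr=0.0000 cont=0.0000 V=0.0000[hold]  S*(5)=97.3437
k=4: j=0 S=105.7558 intr=33.1342 cont=33.3521 V=33.3521[hold]; j=1 S=124.8239 intr=14.0661 cont=17.8114 V=17.8114[hold]; j=2 S=147.3300 intr=0.0000 cont=6.5935 V=6.5935[hold]; j=3 S=173.8940 intr=0.0000 cont=1.4024 V=1.4024[hold]; j=4 S=205.2476 intr=0.0000 cont=0.1151 V=0.1151[hold]  S*(4)=-
k=3: j=0 S=114.8950 intr=23.9950 cont=25.7394 V=25.7394[hold]; j=1 S=135.6109 intr=3.2791 cont=12.3249 V=12.3249[hold]; j=2 S=160.0619 intr=0.0000 cont=4.0569 V=4.0569[hold]; j=3 S=188.9215 intr=0.0000 cont=0.7737 V=0.7737[hold]  S*(3)=-
k=2: j=0 S=124.8239 intr=14.0661 cont=19.1725 V=19.1725[hold]; j=1 S=147.3300 intr=0.0000 cont=8.2822 V=8.2822[hold]; j=2 S=173.8940 intr=0.0000 cont=2.4527 V=2.4527[hold]  S*(2)=-
k=1: j=0 S=135.6109 intr=3.2791 cont=13.8436 V=13.8436[hold]; j=1 S=160.0619 intr=0.0000 cont=5.4324 V=5.4324[hold]  S*(1)=-
k=0: j=0 S=147.3300 intr=0.0000 cont=9.7292 V=9.7292[hold]  S*(0)=-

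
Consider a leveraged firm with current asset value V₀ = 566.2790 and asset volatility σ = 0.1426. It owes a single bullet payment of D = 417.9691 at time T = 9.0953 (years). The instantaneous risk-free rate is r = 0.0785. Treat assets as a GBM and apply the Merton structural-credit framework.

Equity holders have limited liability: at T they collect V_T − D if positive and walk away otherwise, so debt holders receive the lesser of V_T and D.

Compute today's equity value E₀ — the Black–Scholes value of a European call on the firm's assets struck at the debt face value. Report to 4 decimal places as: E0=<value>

E0=362.0357

Equity is a call on the firm's assets struck at D = 417.9691:
d₁ = [ln(V₀/D) + (r + σ²/2)T] / (σ√T)
   = [ln(566.2790/417.9691) + (0.0785 + 0.5·0.1426²)·9.0953] / (0.1426·√9.0953)
   = [0.303679 + 0.806456] / 0.430059 = 2.581357
d₂ = d₁ − σ√T = 2.581357 − 0.430059 = 2.151298
N(d₁) = 0.995079,  N(d₂) = 0.984274,  e^(−rT) = 0.489691
E₀ = V₀·N(d₁) − D·e^(−rT)·N(d₂)
   = 566.2790·0.995079 − 417.9691·0.489691·0.984274 = 362.035711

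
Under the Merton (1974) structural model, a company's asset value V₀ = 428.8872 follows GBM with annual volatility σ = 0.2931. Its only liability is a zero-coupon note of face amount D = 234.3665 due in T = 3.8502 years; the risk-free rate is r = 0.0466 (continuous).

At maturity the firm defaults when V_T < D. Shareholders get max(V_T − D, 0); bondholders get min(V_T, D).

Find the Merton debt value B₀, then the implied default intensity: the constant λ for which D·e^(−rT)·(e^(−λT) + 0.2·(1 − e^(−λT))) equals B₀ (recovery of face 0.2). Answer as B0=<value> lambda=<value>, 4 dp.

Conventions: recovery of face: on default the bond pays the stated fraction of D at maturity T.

B0=189.4307 lambda=0.0109

With assets at 428.8872 and a single debt payment of 234.3665 at 3.8502 years:
d₁ = [ln(V₀/D) + (r + σ²/2)T] / (σ√T)
   = [ln(428.8872/234.3665) + (0.0466 + 0.5·0.2931²)·3.8502] / (0.2931·√3.8502)
   = [0.604308 + 0.344800] / 0.575119 = 1.650282
d₂ = d₁ − σ√T = 1.650282 − 0.575119 = 1.075163
N(d₁) = 0.950557,  N(d₂) = 0.858849,  e^(−rT) = 0.835755
E₀ = V₀·N(d₁) − D·e^(−rT)·N(d₂)
   = 428.8872·0.950557 − 234.3665·0.835755·0.858849 = 239.456464
B₀ = V₀ − E₀ = 428.8872 − 239.456464 = 189.430736
e^(−λT) = (B₀·e^(rT)/D − 0.2)/(1 − 0.2) = (189.4307·1.196522/234.3665 − 0.2)/0.8 = 0.95888688
λ = −ln(0.95888688)/3.8502 = 0.010904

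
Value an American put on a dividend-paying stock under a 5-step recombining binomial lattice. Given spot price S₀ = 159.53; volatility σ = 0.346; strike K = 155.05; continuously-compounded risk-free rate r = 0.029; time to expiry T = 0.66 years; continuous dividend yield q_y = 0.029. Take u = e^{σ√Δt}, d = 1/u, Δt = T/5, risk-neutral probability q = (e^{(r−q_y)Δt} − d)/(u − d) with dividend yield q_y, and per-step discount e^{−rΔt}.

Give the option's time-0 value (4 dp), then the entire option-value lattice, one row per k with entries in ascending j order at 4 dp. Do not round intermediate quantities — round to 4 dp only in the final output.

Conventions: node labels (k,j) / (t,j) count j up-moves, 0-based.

Δt=0.13200  u=1.13395  d=0.88187  q=0.46861  discount=0.99618
step 5 (expiry): payoffs max(K−S,0) = 69.9615 45.6394 14.3649 0.0000 0.0000 0.0000
k=4: (k=4,j=0): S=96.4862, K−S=58.5638, hold=58.3401 ⇒ V=58.5638 exercise | (k=4,j=1): S=124.0663, K−S=30.9837, hold=30.8653 ⇒ V=30.9837 exercise | (k=4,j=2): S=159.5300, K−S=0.0000, hold=7.6041 ⇒ V=7.6041 continue | (k=4,j=3): S=205.1309, K−S=0.0000, hold=0.0000 ⇒ V=0.0000 continue | (k=4,j=4): S=263.7665, K−S=0.0000, hold=0.0000 ⇒ V=0.0000 continue
k=3: (k=3,j=0): S=109.4106, K−S=45.6394, hold=45.4650 ⇒ V=45.6394 exercise | (k=3,j=1): S=140.6851, K−S=14.3649, hold=19.9512 ⇒ V=19.9512 continue | (k=3,j=2): S=180.8992, K−S=0.0000, hold=4.0253 ⇒ V=4.0253 continue | (k=3,j=3): S=232.6083, K−S=0.0000, hold=0.0000 ⇒ V=0.0000 continue
k=2: (k=2,j=0): S=124.0663, K−S=30.9837, hold=33.4732 ⇒ V=33.4732 continue | (k=2,j=1): S=159.5300, K−S=0.0000, hold=12.4404 ⇒ V=12.4404 continue | (k=2,j=2): S=205.1309, K−S=0.0000, hold=2.1308 ⇒ V=2.1308 continue
k=1: (k=1,j=0): S=140.6851, K−S=14.3649, hold=23.5267 ⇒ V=23.5267 continue | (k=1,j=1): S=180.8992, K−S=0.0000, hold=7.5801 ⇒ V=7.5801 continue
k=0: (k=0,j=0): S=159.5300, K−S=0.0000, hold=15.9925 ⇒ V=15.9925 continue

price = 15.9925
tree:
15.9925
23.5267 7.5801
33.4732 12.4404 2.1308
45.6394 19.9512 4.0253 0.0000
58.5638 30.9837 7.6041 0.0000 0.0000
69.9615 45.6394 14.3649 0.0000 0.0000 0.0000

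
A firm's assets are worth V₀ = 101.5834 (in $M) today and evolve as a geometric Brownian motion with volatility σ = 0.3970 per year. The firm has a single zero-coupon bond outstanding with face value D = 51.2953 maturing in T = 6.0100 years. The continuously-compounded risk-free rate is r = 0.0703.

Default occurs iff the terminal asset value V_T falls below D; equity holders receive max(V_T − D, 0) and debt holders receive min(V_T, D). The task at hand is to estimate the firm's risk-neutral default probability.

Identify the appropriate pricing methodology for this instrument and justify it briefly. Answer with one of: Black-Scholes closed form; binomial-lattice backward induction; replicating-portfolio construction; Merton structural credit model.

Key observation: assets follow a GBM and default happens iff V_T < 51.2953; valuing claims on that split (equity as a call, risky debt as the residual) is the structural model's definition.

framework: Merton structural credit model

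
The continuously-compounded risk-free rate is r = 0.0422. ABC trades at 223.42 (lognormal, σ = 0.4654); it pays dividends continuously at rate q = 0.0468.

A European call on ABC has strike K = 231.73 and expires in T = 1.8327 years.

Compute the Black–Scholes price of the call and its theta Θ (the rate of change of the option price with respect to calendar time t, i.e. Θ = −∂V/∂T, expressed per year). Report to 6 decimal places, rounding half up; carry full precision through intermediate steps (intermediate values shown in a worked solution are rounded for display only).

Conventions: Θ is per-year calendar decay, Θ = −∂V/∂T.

price = 47.280607
Θ = -11.092535

σ√T = 0.4654·√1.8327 = 0.630046
d₁ = (ln(S/K) + (r−q+σ²/2)T) / (σ√T) = (ln(223.42/231.73) + (0.0422−0.0468+0.4654²/2)·1.8327) / 0.630046 = (-0.036519 + 0.190048) / 0.630046 = 0.243679
d₂ = d₁ − σ√T = 0.243679 − 0.630046 = -0.386367
e^{−rT} = 0.925575
e^{−qT} = 0.917805
N(d₁) = 0.596260,  N(d₂) = 0.349613
Call price V = S·e^{−qT}·N(d₁) − K·e^{−rT}·N(d₂) = 122.266738 − 74.986131 = 47.280607
φ(d₁) = (1/√(2π))·e^{−d₁²/2} = 0.387272
Θ = −S·e^{−qT}·φ(d₁)·σ/(2√T) + q·S·e^{−qT}·N(d₁) − r·K·e^{−rT}·N(d₂) = −13.650204 + 5.722083 − 3.164415 = -11.092535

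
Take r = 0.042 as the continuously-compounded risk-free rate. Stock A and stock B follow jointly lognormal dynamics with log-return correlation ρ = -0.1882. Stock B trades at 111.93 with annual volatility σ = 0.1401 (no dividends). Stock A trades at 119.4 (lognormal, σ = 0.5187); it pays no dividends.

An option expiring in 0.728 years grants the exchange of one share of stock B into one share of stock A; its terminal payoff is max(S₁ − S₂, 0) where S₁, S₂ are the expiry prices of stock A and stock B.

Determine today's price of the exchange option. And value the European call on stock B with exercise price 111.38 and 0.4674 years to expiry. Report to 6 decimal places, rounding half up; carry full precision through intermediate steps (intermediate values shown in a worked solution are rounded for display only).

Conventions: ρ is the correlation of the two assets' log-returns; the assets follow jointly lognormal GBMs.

σ_eff = √(σ₁² + σ₂² − 2ρσ₁σ₂) = √(0.5187² + 0.1401² − 2·-0.1882·0.5187·0.1401) = 0.562166
d₁ = (ln(S₁/S₂) + (q₂ − q₁ + σ_eff²/2)T) / (σ_eff√T) = (ln(119.4/111.93) + (0.0 − 0.0 + 0.158015)·0.728) / 0.479656 = 0.374519
d₂ = d₁ − σ_eff√T = 0.374519 − 0.479656 = -0.105137
N(d₁) = 0.645991,  N(d₂) = 0.458134
V = S₁·e^{−q₁T}·N(d₁) − S₂·e^{−q₂T}·N(d₂) = 77.131333 − 51.278889 = 25.852444
[vanilla: stock B call K=111.38]
σ√T = 0.1401·√0.4674 = 0.095782
d₁ = (ln(S/K) + (r+σ²/2)T) / (σ√T) = (ln(111.93/111.38) + (0.042+0.1401²/2)·0.4674) / 0.095782 = (0.004926 + 0.024218) / 0.095782 = 0.304273
d₂ = d₁ − σ√T = 0.304273 − 0.095782 = 0.208491
e^{−rT} = 0.980561
N(d₁) = 0.619540,  N(d₂) = 0.582577
price = S·N(d₁) − K·e^{−rT}·N(d₂) = 69.345109 − 63.626082 = 5.719027

exchange price = 25.852444
price(stock B call K=111.38) = 5.719027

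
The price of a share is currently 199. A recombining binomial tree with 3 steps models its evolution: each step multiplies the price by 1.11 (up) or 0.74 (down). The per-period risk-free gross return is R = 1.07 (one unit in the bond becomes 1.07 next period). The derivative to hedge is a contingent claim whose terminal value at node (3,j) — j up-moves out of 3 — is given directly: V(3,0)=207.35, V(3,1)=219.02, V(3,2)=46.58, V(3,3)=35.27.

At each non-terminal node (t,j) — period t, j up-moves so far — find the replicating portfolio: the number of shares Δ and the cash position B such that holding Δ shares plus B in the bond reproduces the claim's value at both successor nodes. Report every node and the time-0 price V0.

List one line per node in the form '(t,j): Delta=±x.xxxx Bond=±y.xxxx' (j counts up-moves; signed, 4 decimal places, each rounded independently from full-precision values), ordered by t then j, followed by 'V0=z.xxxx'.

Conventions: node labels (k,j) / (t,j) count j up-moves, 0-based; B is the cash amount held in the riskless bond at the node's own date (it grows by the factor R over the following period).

The replicating-portfolio and risk-neutral prices coincide; use p* = (1.07−0.74)/(1.11−0.74) = 0.8919 for the latter.
Payoffs at expiry: V(3,0)=207.3500, V(3,1)=219.0200, V(3,2)=46.5800, V(3,3)=35.2700
(2,0): S=108.9724. Δ = (V_up−V_dn)/(S_up−S_dn) = (219.0200−207.3500)/(120.9594−80.6396) = 0.2894. V = [p*·219.0200 + (1−p*)·207.3500]/1.07 = 203.5125. B = V − Δ·S = 171.9720.
(2,1): S=163.4586. Δ = (V_up−V_dn)/(S_up−S_dn) = (46.5800−219.0200)/(181.4390−120.9594) = -2.8512. V = [p*·46.5800 + (1−p*)·219.0200]/1.07 = 60.9553. B = V − Δ·S = 527.0093.
(2,2): S=245.1879. Δ = (V_up−V_dn)/(S_up−S_dn) = (35.2700−46.5800)/(272.1586−181.4390) = -0.1247. V = [p*·35.2700 + (1−p*)·46.5800]/1.07 = 34.1053. B = V − Δ·S = 64.6729.
(1,0): S=147.2600. Δ = (V_up−V_dn)/(S_up−S_dn) = (60.9553−203.5125)/(163.4586−108.9724) = -2.6164. V = [p*·60.9553 + (1−p*)·203.5125]/1.07 = 71.3709. B = V − Δ·S = 456.6607.
(1,1): S=220.8900. Δ = (V_up−V_dn)/(S_up−S_dn) = (34.1053−60.9553)/(245.1879−163.4586) = -0.3285. V = [p*·34.1053 + (1−p*)·60.9553]/1.07 = 34.5869. B = V − Δ·S = 107.1544.
(0,0): S=199.0000. Δ = (V_up−V_dn)/(S_up−S_dn) = (34.5869−71.3709)/(220.8900−147.2600) = -0.4996. V = [p*·34.5869 + (1−p*)·71.3709]/1.07 = 36.0407. B = V − Δ·S = 135.4569.
Sanity check at the root: Δ(0,0)·S0 + B(0,0) reproduces V0 = 36.0407.

(0,0): Delta=-0.4996 Bond=135.4569
(1,0): Delta=-2.6164 Bond=456.6607
(1,1): Delta=-0.3285 Bond=107.1544
(2,0): Delta=0.2894 Bond=171.9720
(2,1): Delta=-2.8512 Bond=527.0093
(2,2): Delta=-0.1247 Bond=64.6729
V0=36.0407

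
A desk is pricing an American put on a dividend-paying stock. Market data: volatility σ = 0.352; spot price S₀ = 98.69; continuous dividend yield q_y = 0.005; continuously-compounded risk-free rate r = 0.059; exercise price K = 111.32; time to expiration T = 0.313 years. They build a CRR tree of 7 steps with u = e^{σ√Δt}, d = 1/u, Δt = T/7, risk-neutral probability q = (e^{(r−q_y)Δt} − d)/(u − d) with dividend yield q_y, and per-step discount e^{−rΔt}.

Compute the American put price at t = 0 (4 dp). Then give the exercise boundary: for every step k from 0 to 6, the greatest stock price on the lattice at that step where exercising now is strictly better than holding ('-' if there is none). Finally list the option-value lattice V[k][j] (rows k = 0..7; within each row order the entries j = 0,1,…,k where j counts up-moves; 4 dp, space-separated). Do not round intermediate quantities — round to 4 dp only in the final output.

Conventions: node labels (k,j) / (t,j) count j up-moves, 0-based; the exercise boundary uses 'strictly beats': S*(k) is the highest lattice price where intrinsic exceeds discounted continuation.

price = 15.2155
boundary = - - 85.0396 78.9397 85.0396 91.6109 98.6900
tree:
15.2155
20.3479 10.1148
26.2804 14.4668 5.7750
32.3803 19.9344 9.0238 2.5259
38.0427 26.2804 13.6337 4.4178 0.6294
43.2989 32.3803 19.7091 7.5726 1.2562 0.0000
48.1781 38.0427 26.2804 12.6300 2.5072 0.0000 0.0000
52.7072 43.2989 32.3803 19.7091 5.0039 0.0000 0.0000 0.0000

Δt=0.04471, u=1.07727, d=0.92827, q=0.49762, disc=e^(-rΔt)=0.99737
k=7 terminal: V=max(K-S,0) → 52.7072 43.2989 32.3803 19.7091 5.0039 0.0000 0.0000 0.0000
k=6: j=0 S=63.1419 intr=48.1781 cont=47.8989 V=48.1781[EX]; j=1 S=73.2773 intr=38.0427 cont=37.7657 V=38.0427[EX]; j=2 S=85.0396 intr=26.2804 cont=26.0061 V=26.2804[EX]; j=3 S=98.6900 intr=12.6300 cont=12.3588 V=12.6300[EX]; j=4 S=114.5315 intr=0.0000 cont=2.5072 V=2.5072[hold]; j=5 S=132.9158 intr=0.0000 cont=0.0000 V=0.0000[hold]; j=6 S=154.2511 intr=0.0000 cont=0.0000 V=0.0000[hold]  S*(6)=98.6900
k=5: j=0 S=68.0211 intr=43.2989 cont=43.0208 V=43.2989[EX]; j=1 S=78.9397 intr=32.3803 cont=32.1046 V=32.3803[EX]; j=2 S=91.6109 intr=19.7091 cont=19.4363 V=19.7091[EX]; j=3 S=106.3161 intr=5.0039 cont=7.5726 V=7.5726[hold]; j=4 S=123.3817 intr=0.0000 cont=1.2562 V=1.2562[hold]; j=5 S=143.1866 intr=0.0000 cont=0.0000 V=0.0000[hold]  S*(5)=91.6109
k=4: j=0 S=73.2773 intr=38.0427 cont=37.7657 V=38.0427[EX]; j=1 S=85.0396 intr=26.2804 cont=26.0061 V=26.2804[EX]; j=2 S=98.6900 intr=12.6300 cont=13.6337 V=13.6337[hold]; j=3 S=114.5315 intr=0.0000 cont=4.4178 V=4.4178[hold]; j=4 S=132.9158 intr=0.0000 cont=0.6294 V=0.6294[hold]  S*(4)=85.0396
k=3: j=0 S=78.9397 intr=32.3803 cont=32.1046 V=32.3803[EX]; j=1 S=91.6109 intr=19.7091 cont=19.9344 V=19.9344[hold]; j=2 S=106.3161 intr=5.0039 cont=9.0238 V=9.0238[hold]; j=3 S=123.3817 intr=0.0000 cont=2.5259 V=2.5259[hold]  S*(3)=78.9397
k=2: j=0 S=85.0396 intr=26.2804 cont=26.1179 V=26.2804[EX]; j=1 S=98.6900 intr=12.6300 cont=14.4668 V=14.4668[hold]; j=2 S=114.5315 intr=0.0000 cont=5.7750 V=5.7750[hold]  S*(2)=85.0396
k=1: j=0 S=91.6109 intr=19.7091 cont=20.3479 V=20.3479[hold]; j=1 S=106.3161 intr=5.0039 cont=10.1148 V=10.1148[hold]  S*(1)=-
k=0: j=0 S=98.6900 intr=12.6300 cont=15.2155 V=15.2155[hold]  S*(0)=-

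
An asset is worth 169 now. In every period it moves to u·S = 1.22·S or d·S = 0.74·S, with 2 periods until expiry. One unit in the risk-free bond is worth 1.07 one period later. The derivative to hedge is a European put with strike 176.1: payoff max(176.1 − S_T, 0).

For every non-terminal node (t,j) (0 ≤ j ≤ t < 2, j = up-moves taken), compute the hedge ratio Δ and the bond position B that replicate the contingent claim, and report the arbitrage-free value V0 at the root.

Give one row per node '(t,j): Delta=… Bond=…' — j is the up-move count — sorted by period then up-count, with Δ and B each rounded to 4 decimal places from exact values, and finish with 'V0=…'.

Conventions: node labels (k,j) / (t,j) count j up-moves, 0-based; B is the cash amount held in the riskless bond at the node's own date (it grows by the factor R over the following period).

(0,0): Delta=-0.4025 Bond=83.9740
(1,0): Delta=-1.0000 Bond=164.5794
(1,1): Delta=-0.2377 Bond=55.8853
V0=15.9568

Since d<R<u, set p* = (R−d)/(u−d) = 0.6875; price each node as the discounted p*-expectation of its children.
Terminal payoffs: V(2,0)=83.5556, V(2,1)=23.5268, V(2,2)=0.0000
  t=1,j=0: stock 125.0600 → up 152.5732 (V=23.5268), down 92.5444 (V=83.5556). Price 39.5194; hedge Δ=-1.0000, bond B=164.5794.
  t=1,j=1: stock 206.1800 → up 251.5396 (V=0.0000), down 152.5732 (V=23.5268). Price 6.8711; hedge Δ=-0.2377, bond B=55.8853.
  t=0,j=0: stock 169.0000 → up 206.1800 (V=6.8711), down 125.0600 (V=39.5194). Price 15.9568; hedge Δ=-0.4025, bond B=83.9740.
Sanity check at the root: Δ(0,0)·S0 + B(0,0) reproduces V0 = 15.9568.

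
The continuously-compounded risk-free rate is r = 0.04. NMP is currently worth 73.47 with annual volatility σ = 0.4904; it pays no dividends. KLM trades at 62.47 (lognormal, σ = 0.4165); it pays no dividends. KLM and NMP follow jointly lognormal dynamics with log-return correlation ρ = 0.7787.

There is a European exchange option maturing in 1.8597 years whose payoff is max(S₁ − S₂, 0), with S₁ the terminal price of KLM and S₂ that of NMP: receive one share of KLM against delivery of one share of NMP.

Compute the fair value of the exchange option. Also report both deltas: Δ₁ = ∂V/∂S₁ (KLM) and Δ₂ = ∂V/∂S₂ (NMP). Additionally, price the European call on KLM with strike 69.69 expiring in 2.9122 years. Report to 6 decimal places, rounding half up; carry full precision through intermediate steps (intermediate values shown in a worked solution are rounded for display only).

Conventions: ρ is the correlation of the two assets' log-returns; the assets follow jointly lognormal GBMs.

exchange price = 6.678542
Δ1 = 0.431319
Δ2 = -0.275840
price(KLM call K=69.69) = 17.508554

σ_eff = √(σ₁² + σ₂² − 2ρσ₁σ₂) = √(0.4165² + 0.4904² − 2·0.7787·0.4165·0.4904) = 0.309617
d₁ = (ln(S₁/S₂) + (q₂ − q₁ + σ_eff²/2)T) / (σ_eff√T) = (ln(62.47/73.47) + (0.0 − 0.0 + 0.047931)·1.8597) / 0.422228 = -0.173017
d₂ = d₁ − σ_eff√T = -0.173017 − 0.422228 = -0.595245
N(d₁) = 0.431319,  N(d₂) = 0.275840
V = S₁·e^{−q₁T}·N(d₁) − S₂·e^{−q₂T}·N(d₂) = 26.944503 − 20.265961 = 6.678542
Δ₁ = e^{−q₁T}·N(d₁) = 0.431319;  Δ₂ = −e^{−q₂T}·N(d₂) = -0.275840
[vanilla: KLM call K=69.69]
σ√T = 0.4165·√2.9122 = 0.710764
d₁ = (ln(S/K) + (r+σ²/2)T) / (σ√T) = (ln(62.47/69.69) + (0.04+0.4165²/2)·2.9122) / 0.710764 = (-0.109370 + 0.369081) / 0.710764 = 0.365396
d₂ = d₁ − σ√T = 0.365396 − 0.710764 = -0.345368
e^{−rT} = 0.890041
N(d₁) = 0.642592,  N(d₂) = 0.364909
price = S·N(d₁) − K·e^{−rT}·N(d₂) = 40.142732 − 22.634178 = 17.508554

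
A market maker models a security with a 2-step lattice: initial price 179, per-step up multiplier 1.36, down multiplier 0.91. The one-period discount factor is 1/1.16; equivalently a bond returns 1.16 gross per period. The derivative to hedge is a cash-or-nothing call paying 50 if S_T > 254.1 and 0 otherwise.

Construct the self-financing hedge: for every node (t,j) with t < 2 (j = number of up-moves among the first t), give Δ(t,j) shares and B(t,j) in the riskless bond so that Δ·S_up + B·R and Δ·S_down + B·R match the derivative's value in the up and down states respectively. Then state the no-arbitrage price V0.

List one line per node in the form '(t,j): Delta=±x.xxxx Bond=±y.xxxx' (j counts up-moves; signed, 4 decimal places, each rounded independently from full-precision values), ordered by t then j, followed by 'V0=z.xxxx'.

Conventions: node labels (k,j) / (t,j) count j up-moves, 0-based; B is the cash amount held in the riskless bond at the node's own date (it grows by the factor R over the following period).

(0,0): Delta=0.2973 Bond=-41.7456
(1,0): Delta=0.0000 Bond=0.0000
(1,1): Delta=0.4564 Bond=-87.1648
V0=11.4686

Since d<R<u, set p* = (R−d)/(u−d) = 0.5556; price each node as the discounted p*-expectation of its children.
Payoffs at expiry: V(2,0)=0.0000, V(2,1)=0.0000, V(2,2)=50.0000
  t=1,j=0: stock 162.8900 → up 221.5304 (V=0.0000), down 148.2299 (V=0.0000). Price 0.0000; hedge Δ=0.0000, bond B=0.0000.
  t=1,j=1: stock 243.4400 → up 331.0784 (V=50.0000), down 221.5304 (V=0.0000). Price 23.9464; hedge Δ=0.4564, bond B=-87.1648.
  t=0,j=0: stock 179.0000 → up 243.4400 (V=23.9464), down 162.8900 (V=0.0000). Price 11.4686; hedge Δ=0.2973, bond B=-41.7456.
As a check, the time-0 holding Δ(0,0)·S0 + B(0,0) comes to 11.4686 — exactly V0.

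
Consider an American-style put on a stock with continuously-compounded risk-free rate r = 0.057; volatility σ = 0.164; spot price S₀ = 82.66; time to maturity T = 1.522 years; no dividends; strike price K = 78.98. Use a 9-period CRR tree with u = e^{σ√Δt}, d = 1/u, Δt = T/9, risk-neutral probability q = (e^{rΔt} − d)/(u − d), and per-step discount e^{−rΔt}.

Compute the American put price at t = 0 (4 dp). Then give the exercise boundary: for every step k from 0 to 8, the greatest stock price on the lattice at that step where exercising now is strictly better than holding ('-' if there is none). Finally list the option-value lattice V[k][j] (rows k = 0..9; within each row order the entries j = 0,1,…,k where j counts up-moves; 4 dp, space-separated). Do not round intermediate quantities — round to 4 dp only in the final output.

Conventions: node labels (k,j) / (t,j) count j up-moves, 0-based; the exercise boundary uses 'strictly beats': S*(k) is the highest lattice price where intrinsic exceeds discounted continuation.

price = 2.8975
boundary = - - - 67.5191 63.1156 67.5191 63.1156 67.5191 72.2297
tree:
2.8975
4.7174 1.4882
7.4697 2.5921 0.6286
11.4609 4.3986 1.1884 0.1906
15.8644 7.2343 2.2008 0.3970 0.0285
19.9807 11.4609 3.9703 0.8199 0.0646 0.0000
23.8285 15.8644 6.9155 1.6772 0.1466 0.0000 0.0000
27.4254 19.9807 11.4609 3.3902 0.3325 0.0000 0.0000 0.0000
30.7876 23.8285 15.8644 6.7503 0.7542 0.0000 0.0000 0.0000 0.0000
33.9307 27.4254 19.9807 11.4609 1.7109 0.0000 0.0000 0.0000 0.0000 0.0000

Δt=0.16911, u=1.06977, d=0.93478, q=0.55490, disc=e^(-rΔt)=0.99041
k=9 terminal: V=max(K-S,0) → 33.9307 27.4254 19.9807 11.4609 1.7109 0.0000 0.0000 0.0000 0.0000 0.0000
k=8: j=0 S=48.1924 intr=30.7876 cont=30.0300 V=30.7876[EX]; j=1 S=55.1515 intr=23.8285 cont=23.0708 V=23.8285[EX]; j=2 S=63.1156 intr=15.8644 cont=15.1067 V=15.8644[EX]; j=3 S=72.2297 intr=6.7503 cont=5.9926 V=6.7503[EX]; j=4 S=82.6600 intr=0.0000 cont=0.7542 V=0.7542[hold]; j=5 S=94.5964 intr=0.0000 cont=0.0000 V=0.0000[hold]; j=6 S=108.2565 intr=0.0000 cont=0.0000 V=0.0000[hold]; j=7 S=123.8892 intr=0.0000 cont=0.0000 V=0.0000[hold]; j=8 S=141.7792 intr=0.0000 cont=0.0000 V=0.0000[hold]  S*(8)=72.2297
k=7: j=0 S=51.5546 intr=27.4254 cont=26.6677 V=27.4254[EX]; j=1 S=58.9993 intr=19.9807 cont=19.2230 V=19.9807[EX]; j=2 S=67.5191 intr=11.4609 cont=10.7033 V=11.4609[EX]; j=3 S=77.2691 intr=1.7109 cont=3.3902 V=3.3902[hold]; j=4 S=88.4270 intr=0.0000 cont=0.3325 V=0.3325[hold]; j=5 S=101.1962 intr=0.0000 cont=0.0000 V=0.0000[hold]; j=6 S=115.8094 intr=0.0000 cont=0.0000 V=0.0000[hold]; j=7 S=132.5327 intr=0.0000 cont=0.0000 V=0.0000[hold]  S*(7)=67.5191
k=6: j=0 S=55.1515 intr=23.8285 cont=23.0708 V=23.8285[EX]; j=1 S=63.1156 intr=15.8644 cont=15.1067 V=15.8644[EX]; j=2 S=72.2297 intr=6.7503 cont=6.9155 V=6.9155[hold]; j=3 S=82.6600 intr=0.0000 cont=1.6772 V=1.6772[hold]; j=4 S=94.5964 intr=0.0000 cont=0.1466 V=0.1466[hold]; j=5 S=108.2565 intr=0.0000 cont=0.0000 V=0.0000[hold]; j=6 S=123.8892 intr=0.0000 cont=0.0000 V=0.0000[hold]  S*(6)=63.1156
k=5: j=0 S=58.9993 intr=19.9807 cont=19.2230 V=19.9807[EX]; j=1 S=67.5191 intr=11.4609 cont=10.7941 V=11.4609[EX]; j=2 S=77.2691 intr=1.7109 cont=3.9703 V=3.9703[hold]; j=3 S=88.4270 intr=0.0000 cont=0.8199 V=0.8199[hold]; j=4 S=101.1962 intr=0.0000 cont=0.0646 V=0.0646[hold]; j=5 S=115.8094 intr=0.0000 cont=0.0000 V=0.0000[hold]  S*(5)=67.5191
k=4: j=0 S=63.1156 intr=15.8644 cont=15.1067 V=15.8644[EX]; j=1 S=72.2297 intr=6.7503 cont=7.2343 V=7.2343[hold]; j=2 S=82.6600 intr=0.0000 cont=2.2008 V=2.2008[hold]; j=3 S=94.5964 intr=0.0000 cont=0.3970 V=0.3970[hold]; j=4 S=108.2565 intr=0.0000 cont=0.0285 V=0.0285[hold]  S*(4)=63.1156
k=3: j=0 S=67.5191 intr=11.4609 cont=10.9693 V=11.4609[EX]; j=1 S=77.2691 intr=1.7109 cont=4.3986 V=4.3986[hold]; j=2 S=88.4270 intr=0.0000 cont=1.1884 V=1.1884[hold]; j=3 S=101.1962 intr=0.0000 cont=0.1906 V=0.1906[hold]  S*(3)=67.5191
k=2: j=0 S=72.2297 intr=6.7503 cont=7.4697 V=7.4697[hold]; j=1 S=82.6600 intr=0.0000 cont=2.5921 V=2.5921[hold]; j=2 S=94.5964 intr=0.0000 cont=0.6286 V=0.6286[hold]  S*(2)=-
k=1: j=0 S=77.2691 intr=1.7109 cont=4.7174 V=4.7174[hold]; j=1 S=88.4270 intr=0.0000 cont=1.4882 V=1.4882[hold]  S*(1)=-
k=0: j=0 S=82.6600 intr=0.0000 cont=2.8975 V=2.8975[hold]  S*(0)=-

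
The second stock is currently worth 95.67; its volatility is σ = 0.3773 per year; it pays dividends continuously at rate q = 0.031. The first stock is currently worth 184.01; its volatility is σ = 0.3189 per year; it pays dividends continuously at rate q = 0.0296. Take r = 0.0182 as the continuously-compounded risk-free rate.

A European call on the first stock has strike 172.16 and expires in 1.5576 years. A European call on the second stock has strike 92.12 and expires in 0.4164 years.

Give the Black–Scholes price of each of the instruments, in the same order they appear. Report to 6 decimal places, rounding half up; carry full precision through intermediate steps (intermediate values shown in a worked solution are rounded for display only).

price(the first stock call K=172.16) = 31.443046
price(the second stock call K=92.12) = 10.593244

[the first stock call K=172.16]
σ√T = 0.3189·√1.5576 = 0.397999
d₁ = (ln(S/K) + (r−q+σ²/2)T) / (σ√T) = (ln(184.01/172.16) + (0.0182−0.0296+0.3189²/2)·1.5576) / 0.397999 = (0.066566 + 0.061445) / 0.397999 = 0.321636
d₂ = d₁ − σ√T = 0.321636 − 0.397999 = -0.076363
e^{−rT} = 0.972050
e^{−qT} = 0.954942
N(d₁) = 0.626136,  N(d₂) = 0.469565
price = S·e^{−qT}·N(d₁) − K·e^{−rT}·N(d₂) = 110.023845 − 78.580799 = 31.443046
[the second stock call K=92.12]
σ√T = 0.3773·√0.4164 = 0.243468
d₁ = (ln(S/K) + (r−q+σ²/2)T) / (σ√T) = (ln(95.67/92.12) + (0.0182−0.031+0.3773²/2)·0.4164) / 0.243468 = (0.037813 + 0.024308) / 0.243468 = 0.255151
d₂ = d₁ − σ√T = 0.255151 − 0.243468 = 0.011683
e^{−rT} = 0.992450
e^{−qT} = 0.987175
N(d₁) = 0.600697,  N(d₂) = 0.504661
price = S·e^{−qT}·N(d₁) − K·e^{−rT}·N(d₂) = 56.731599 − 46.138355 = 10.593244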